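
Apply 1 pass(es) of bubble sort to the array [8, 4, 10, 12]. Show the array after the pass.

After pass 1: [4, 8, 10, 12] (1 swaps)
Total swaps: 1


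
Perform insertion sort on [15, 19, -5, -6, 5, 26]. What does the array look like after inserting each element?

First element 15 is already 'sorted'
Insert 19: shifted 0 elements -> [15, 19, -5, -6, 5, 26]
Insert -5: shifted 2 elements -> [-5, 15, 19, -6, 5, 26]
Insert -6: shifted 3 elements -> [-6, -5, 15, 19, 5, 26]
Insert 5: shifted 2 elements -> [-6, -5, 5, 15, 19, 26]
Insert 26: shifted 0 elements -> [-6, -5, 5, 15, 19, 26]


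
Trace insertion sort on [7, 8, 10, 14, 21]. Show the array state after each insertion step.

First element 7 is already 'sorted'
Insert 8: shifted 0 elements -> [7, 8, 10, 14, 21]
Insert 10: shifted 0 elements -> [7, 8, 10, 14, 21]
Insert 14: shifted 0 elements -> [7, 8, 10, 14, 21]
Insert 21: shifted 0 elements -> [7, 8, 10, 14, 21]


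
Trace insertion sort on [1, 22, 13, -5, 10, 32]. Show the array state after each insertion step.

First element 1 is already 'sorted'
Insert 22: shifted 0 elements -> [1, 22, 13, -5, 10, 32]
Insert 13: shifted 1 elements -> [1, 13, 22, -5, 10, 32]
Insert -5: shifted 3 elements -> [-5, 1, 13, 22, 10, 32]
Insert 10: shifted 2 elements -> [-5, 1, 10, 13, 22, 32]
Insert 32: shifted 0 elements -> [-5, 1, 10, 13, 22, 32]


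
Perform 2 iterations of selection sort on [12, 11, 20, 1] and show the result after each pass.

Pass 1: Select minimum 1 at index 3, swap -> [1, 11, 20, 12]
Pass 2: Select minimum 11 at index 1, swap -> [1, 11, 20, 12]


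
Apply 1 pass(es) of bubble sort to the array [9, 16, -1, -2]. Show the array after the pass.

After pass 1: [9, -1, -2, 16] (2 swaps)
Total swaps: 2


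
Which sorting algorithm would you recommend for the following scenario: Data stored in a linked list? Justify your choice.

Best choice: Merge sort
Reason: Merge sort doesn't require random access; can be done in O(1) extra space for linked lists


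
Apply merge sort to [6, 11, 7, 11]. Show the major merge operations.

Divide and conquer:
  Merge [6] + [11] -> [6, 11]
  Merge [7] + [11] -> [7, 11]
  Merge [6, 11] + [7, 11] -> [6, 7, 11, 11]


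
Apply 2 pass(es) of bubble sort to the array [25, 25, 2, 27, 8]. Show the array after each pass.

After pass 1: [25, 2, 25, 8, 27] (2 swaps)
After pass 2: [2, 25, 8, 25, 27] (2 swaps)
Total swaps: 4


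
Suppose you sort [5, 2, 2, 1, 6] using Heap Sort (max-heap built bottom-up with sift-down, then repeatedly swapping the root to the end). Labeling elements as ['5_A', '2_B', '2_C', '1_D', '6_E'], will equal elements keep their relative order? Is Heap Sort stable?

Trace Heap Sort on the labeled array (the key is the number; the letter only tracks identity):
  Build max-heap: [6_E, 5_A, 2_C, 1_D, 2_B]
  Swap root 6_E to index 4, re-heapify first 4 -> [5_A, 2_B, 2_C, 1_D, 6_E]
  Swap root 5_A to index 3, re-heapify first 3 -> [2_B, 1_D, 2_C, 5_A, 6_E]
  Swap root 2_B to index 2, re-heapify first 2 -> [2_C, 1_D, 2_B, 5_A, 6_E]
  Swap root 2_C to index 1, re-heapify first 1 -> [1_D, 2_C, 2_B, 5_A, 6_E]
Final order: [1_D, 2_C, 2_B, 5_A, 6_E]
Equal keys:
  value 2: originally 2_B, 2_C; after sorting 2_C, 2_B -> order changed
Equal keys were reordered, so Heap Sort is not stable: heap construction and root-to-end swaps move elements without regard to the original order of equal keys. (One such input is enough; an unstable sort may happen to preserve order on other inputs, but it gives no guarantee.)
Answer: Not stable


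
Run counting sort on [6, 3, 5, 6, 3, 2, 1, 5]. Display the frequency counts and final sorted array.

Count array: [0, 1, 1, 2, 0, 2, 2]
(count[i] = number of elements equal to i)
Cumulative count: [0, 1, 2, 4, 4, 6, 8]
Sorted: [1, 2, 3, 3, 5, 5, 6, 6]


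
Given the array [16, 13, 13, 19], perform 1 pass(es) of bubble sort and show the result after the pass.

After pass 1: [13, 13, 16, 19] (2 swaps)
Total swaps: 2


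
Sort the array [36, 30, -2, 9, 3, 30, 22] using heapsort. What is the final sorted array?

Build heap: [36, 30, 30, 9, 3, -2, 22]
Extract 36: [30, 22, 30, 9, 3, -2, 36]
Extract 30: [30, 22, -2, 9, 3, 30, 36]
Extract 30: [22, 9, -2, 3, 30, 30, 36]
Extract 22: [9, 3, -2, 22, 30, 30, 36]
Extract 9: [3, -2, 9, 22, 30, 30, 36]
Extract 3: [-2, 3, 9, 22, 30, 30, 36]


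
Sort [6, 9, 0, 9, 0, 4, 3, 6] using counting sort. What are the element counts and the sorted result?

Count array: [2, 0, 0, 1, 1, 0, 2, 0, 0, 2]
(count[i] = number of elements equal to i)
Cumulative count: [2, 2, 2, 3, 4, 4, 6, 6, 6, 8]
Sorted: [0, 0, 3, 4, 6, 6, 9, 9]


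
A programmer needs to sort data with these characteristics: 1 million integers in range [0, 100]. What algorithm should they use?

Best choice: Counting sort
Reason: O(n + k) where k=100 is small; linear time beats O(n log n)


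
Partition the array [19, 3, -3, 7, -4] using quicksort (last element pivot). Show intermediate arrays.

Partition 1: pivot=-4 at index 0 -> [-4, 3, -3, 7, 19]
Partition 2: pivot=19 at index 4 -> [-4, 3, -3, 7, 19]
Partition 3: pivot=7 at index 3 -> [-4, 3, -3, 7, 19]
Partition 4: pivot=-3 at index 1 -> [-4, -3, 3, 7, 19]


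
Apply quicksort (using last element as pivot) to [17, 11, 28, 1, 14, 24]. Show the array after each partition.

Partition 1: pivot=24 at index 4 -> [17, 11, 1, 14, 24, 28]
Partition 2: pivot=14 at index 2 -> [11, 1, 14, 17, 24, 28]
Partition 3: pivot=1 at index 0 -> [1, 11, 14, 17, 24, 28]


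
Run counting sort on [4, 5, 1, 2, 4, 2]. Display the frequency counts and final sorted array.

Count array: [0, 1, 2, 0, 2, 1]
(count[i] = number of elements equal to i)
Cumulative count: [0, 1, 3, 3, 5, 6]
Sorted: [1, 2, 2, 4, 4, 5]


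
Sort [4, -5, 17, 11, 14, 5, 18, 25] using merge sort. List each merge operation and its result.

Divide and conquer:
  Merge [4] + [-5] -> [-5, 4]
  Merge [17] + [11] -> [11, 17]
  Merge [-5, 4] + [11, 17] -> [-5, 4, 11, 17]
  Merge [14] + [5] -> [5, 14]
  Merge [18] + [25] -> [18, 25]
  Merge [5, 14] + [18, 25] -> [5, 14, 18, 25]
  Merge [-5, 4, 11, 17] + [5, 14, 18, 25] -> [-5, 4, 5, 11, 14, 17, 18, 25]


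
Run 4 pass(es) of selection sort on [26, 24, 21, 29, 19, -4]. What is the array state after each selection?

Pass 1: Select minimum -4 at index 5, swap -> [-4, 24, 21, 29, 19, 26]
Pass 2: Select minimum 19 at index 4, swap -> [-4, 19, 21, 29, 24, 26]
Pass 3: Select minimum 21 at index 2, swap -> [-4, 19, 21, 29, 24, 26]
Pass 4: Select minimum 24 at index 4, swap -> [-4, 19, 21, 24, 29, 26]


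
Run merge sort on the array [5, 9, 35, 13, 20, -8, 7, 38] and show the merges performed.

Divide and conquer:
  Merge [5] + [9] -> [5, 9]
  Merge [35] + [13] -> [13, 35]
  Merge [5, 9] + [13, 35] -> [5, 9, 13, 35]
  Merge [20] + [-8] -> [-8, 20]
  Merge [7] + [38] -> [7, 38]
  Merge [-8, 20] + [7, 38] -> [-8, 7, 20, 38]
  Merge [5, 9, 13, 35] + [-8, 7, 20, 38] -> [-8, 5, 7, 9, 13, 20, 35, 38]


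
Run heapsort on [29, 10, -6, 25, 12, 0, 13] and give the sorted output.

Build heap: [29, 25, 13, 10, 12, 0, -6]
Extract 29: [25, 12, 13, 10, -6, 0, 29]
Extract 25: [13, 12, 0, 10, -6, 25, 29]
Extract 13: [12, 10, 0, -6, 13, 25, 29]
Extract 12: [10, -6, 0, 12, 13, 25, 29]
Extract 10: [0, -6, 10, 12, 13, 25, 29]
Extract 0: [-6, 0, 10, 12, 13, 25, 29]


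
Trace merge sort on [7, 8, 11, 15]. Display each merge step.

Divide and conquer:
  Merge [7] + [8] -> [7, 8]
  Merge [11] + [15] -> [11, 15]
  Merge [7, 8] + [11, 15] -> [7, 8, 11, 15]


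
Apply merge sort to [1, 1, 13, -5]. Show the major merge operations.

Divide and conquer:
  Merge [1] + [1] -> [1, 1]
  Merge [13] + [-5] -> [-5, 13]
  Merge [1, 1] + [-5, 13] -> [-5, 1, 1, 13]


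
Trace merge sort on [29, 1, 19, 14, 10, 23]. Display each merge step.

Divide and conquer:
  Merge [1] + [19] -> [1, 19]
  Merge [29] + [1, 19] -> [1, 19, 29]
  Merge [10] + [23] -> [10, 23]
  Merge [14] + [10, 23] -> [10, 14, 23]
  Merge [1, 19, 29] + [10, 14, 23] -> [1, 10, 14, 19, 23, 29]


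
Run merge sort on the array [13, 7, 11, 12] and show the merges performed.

Divide and conquer:
  Merge [13] + [7] -> [7, 13]
  Merge [11] + [12] -> [11, 12]
  Merge [7, 13] + [11, 12] -> [7, 11, 12, 13]


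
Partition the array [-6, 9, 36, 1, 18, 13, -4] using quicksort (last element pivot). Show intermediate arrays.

Partition 1: pivot=-4 at index 1 -> [-6, -4, 36, 1, 18, 13, 9]
Partition 2: pivot=9 at index 3 -> [-6, -4, 1, 9, 18, 13, 36]
Partition 3: pivot=36 at index 6 -> [-6, -4, 1, 9, 18, 13, 36]
Partition 4: pivot=13 at index 4 -> [-6, -4, 1, 9, 13, 18, 36]


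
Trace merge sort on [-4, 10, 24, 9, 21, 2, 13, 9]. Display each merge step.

Divide and conquer:
  Merge [-4] + [10] -> [-4, 10]
  Merge [24] + [9] -> [9, 24]
  Merge [-4, 10] + [9, 24] -> [-4, 9, 10, 24]
  Merge [21] + [2] -> [2, 21]
  Merge [13] + [9] -> [9, 13]
  Merge [2, 21] + [9, 13] -> [2, 9, 13, 21]
  Merge [-4, 9, 10, 24] + [2, 9, 13, 21] -> [-4, 2, 9, 9, 10, 13, 21, 24]


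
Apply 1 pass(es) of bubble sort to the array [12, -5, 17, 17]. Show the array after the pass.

After pass 1: [-5, 12, 17, 17] (1 swaps)
Total swaps: 1


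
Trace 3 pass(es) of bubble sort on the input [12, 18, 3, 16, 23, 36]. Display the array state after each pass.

After pass 1: [12, 3, 16, 18, 23, 36] (2 swaps)
After pass 2: [3, 12, 16, 18, 23, 36] (1 swaps)
After pass 3: [3, 12, 16, 18, 23, 36] (0 swaps)
Total swaps: 3


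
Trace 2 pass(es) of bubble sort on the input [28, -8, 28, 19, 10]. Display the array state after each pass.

After pass 1: [-8, 28, 19, 10, 28] (3 swaps)
After pass 2: [-8, 19, 10, 28, 28] (2 swaps)
Total swaps: 5


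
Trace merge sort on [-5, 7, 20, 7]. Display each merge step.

Divide and conquer:
  Merge [-5] + [7] -> [-5, 7]
  Merge [20] + [7] -> [7, 20]
  Merge [-5, 7] + [7, 20] -> [-5, 7, 7, 20]


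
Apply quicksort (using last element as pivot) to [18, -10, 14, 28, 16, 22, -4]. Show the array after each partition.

Partition 1: pivot=-4 at index 1 -> [-10, -4, 14, 28, 16, 22, 18]
Partition 2: pivot=18 at index 4 -> [-10, -4, 14, 16, 18, 22, 28]
Partition 3: pivot=16 at index 3 -> [-10, -4, 14, 16, 18, 22, 28]
Partition 4: pivot=28 at index 6 -> [-10, -4, 14, 16, 18, 22, 28]


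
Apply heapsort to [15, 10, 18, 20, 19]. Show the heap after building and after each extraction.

Build heap: [20, 19, 18, 10, 15]
Extract 20: [19, 15, 18, 10, 20]
Extract 19: [18, 15, 10, 19, 20]
Extract 18: [15, 10, 18, 19, 20]
Extract 15: [10, 15, 18, 19, 20]


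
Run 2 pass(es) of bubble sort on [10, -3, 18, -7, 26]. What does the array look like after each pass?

After pass 1: [-3, 10, -7, 18, 26] (2 swaps)
After pass 2: [-3, -7, 10, 18, 26] (1 swaps)
Total swaps: 3


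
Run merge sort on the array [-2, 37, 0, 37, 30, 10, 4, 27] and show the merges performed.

Divide and conquer:
  Merge [-2] + [37] -> [-2, 37]
  Merge [0] + [37] -> [0, 37]
  Merge [-2, 37] + [0, 37] -> [-2, 0, 37, 37]
  Merge [30] + [10] -> [10, 30]
  Merge [4] + [27] -> [4, 27]
  Merge [10, 30] + [4, 27] -> [4, 10, 27, 30]
  Merge [-2, 0, 37, 37] + [4, 10, 27, 30] -> [-2, 0, 4, 10, 27, 30, 37, 37]


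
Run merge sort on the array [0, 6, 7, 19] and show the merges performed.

Divide and conquer:
  Merge [0] + [6] -> [0, 6]
  Merge [7] + [19] -> [7, 19]
  Merge [0, 6] + [7, 19] -> [0, 6, 7, 19]


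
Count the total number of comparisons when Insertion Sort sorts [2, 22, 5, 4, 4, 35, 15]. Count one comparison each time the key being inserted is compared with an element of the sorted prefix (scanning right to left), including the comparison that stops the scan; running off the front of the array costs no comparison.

Insert 22: 2 <= 22 (stop) = 1 comparison(s) -> [2, 22, 5, 4, 4, 35, 15]
Insert 5: 22 > 5 (shift), 2 <= 5 (stop) = 2 comparison(s) -> [2, 5, 22, 4, 4, 35, 15]
Insert 4: 22 > 4 (shift), 5 > 4 (shift), 2 <= 4 (stop) = 3 comparison(s) -> [2, 4, 5, 22, 4, 35, 15]
Insert 4: 22 > 4 (shift), 5 > 4 (shift), 4 <= 4 (stop) = 3 comparison(s) -> [2, 4, 4, 5, 22, 35, 15]
Insert 35: 22 <= 35 (stop) = 1 comparison(s) -> [2, 4, 4, 5, 22, 35, 15]
Insert 15: 35 > 15 (shift), 22 > 15 (shift), 5 <= 15 (stop) = 3 comparison(s) -> [2, 4, 4, 5, 15, 22, 35]
Total comparisons: 1 + 2 + 3 + 3 + 1 + 3 = 13


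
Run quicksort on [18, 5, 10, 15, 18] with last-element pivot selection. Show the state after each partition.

Partition 1: pivot=18 at index 4 -> [18, 5, 10, 15, 18]
Partition 2: pivot=15 at index 2 -> [5, 10, 15, 18, 18]
Partition 3: pivot=10 at index 1 -> [5, 10, 15, 18, 18]


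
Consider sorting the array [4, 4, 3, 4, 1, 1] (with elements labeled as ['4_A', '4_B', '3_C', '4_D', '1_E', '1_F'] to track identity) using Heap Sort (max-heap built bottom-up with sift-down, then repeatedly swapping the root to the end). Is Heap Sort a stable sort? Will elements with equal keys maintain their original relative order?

Trace Heap Sort on the labeled array (the key is the number; the letter only tracks identity):
  Build max-heap: [4_A, 4_B, 3_C, 4_D, 1_E, 1_F]
  Swap root 4_A to index 5, re-heapify first 5 -> [4_B, 4_D, 3_C, 1_F, 1_E, 4_A]
  Swap root 4_B to index 4, re-heapify first 4 -> [4_D, 1_E, 3_C, 1_F, 4_B, 4_A]
  Swap root 4_D to index 3, re-heapify first 3 -> [3_C, 1_E, 1_F, 4_D, 4_B, 4_A]
  Swap root 3_C to index 2, re-heapify first 2 -> [1_F, 1_E, 3_C, 4_D, 4_B, 4_A]
  Swap root 1_F to index 1, re-heapify first 1 -> [1_E, 1_F, 3_C, 4_D, 4_B, 4_A]
Final order: [1_E, 1_F, 3_C, 4_D, 4_B, 4_A]
Equal keys:
  value 1: originally 1_E, 1_F; after sorting 1_E, 1_F -> order preserved
  value 4: originally 4_A, 4_B, 4_D; after sorting 4_D, 4_B, 4_A -> order changed
Equal keys were reordered, so Heap Sort is not stable: heap construction and root-to-end swaps move elements without regard to the original order of equal keys. (One such input is enough; an unstable sort may happen to preserve order on other inputs, but it gives no guarantee.)
Answer: Not stable


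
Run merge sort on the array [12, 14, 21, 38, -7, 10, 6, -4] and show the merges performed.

Divide and conquer:
  Merge [12] + [14] -> [12, 14]
  Merge [21] + [38] -> [21, 38]
  Merge [12, 14] + [21, 38] -> [12, 14, 21, 38]
  Merge [-7] + [10] -> [-7, 10]
  Merge [6] + [-4] -> [-4, 6]
  Merge [-7, 10] + [-4, 6] -> [-7, -4, 6, 10]
  Merge [12, 14, 21, 38] + [-7, -4, 6, 10] -> [-7, -4, 6, 10, 12, 14, 21, 38]


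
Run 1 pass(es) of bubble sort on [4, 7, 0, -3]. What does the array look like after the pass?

After pass 1: [4, 0, -3, 7] (2 swaps)
Total swaps: 2


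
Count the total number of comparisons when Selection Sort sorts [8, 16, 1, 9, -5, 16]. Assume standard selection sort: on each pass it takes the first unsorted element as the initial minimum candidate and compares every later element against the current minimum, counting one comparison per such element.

Pass 1: scan indices 1..5 for the minimum = 5 comparison(s); min is -5, place at index 0 -> [-5, 16, 1, 9, 8, 16]
Pass 2: scan indices 2..5 for the minimum = 4 comparison(s); min is 1, place at index 1 -> [-5, 1, 16, 9, 8, 16]
Pass 3: scan indices 3..5 for the minimum = 3 comparison(s); min is 8, place at index 2 -> [-5, 1, 8, 9, 16, 16]
Pass 4: scan indices 4..5 for the minimum = 2 comparison(s); min is 9, place at index 3 -> [-5, 1, 8, 9, 16, 16]
Pass 5: scan indices 5..5 for the minimum = 1 comparison(s); min is 16, place at index 4 -> [-5, 1, 8, 9, 16, 16]
Selection sort always scans the whole unsorted suffix, so the count is (n-1) + (n-2) + ... + 1 = n(n-1)/2 = 6*5/2 = 15 regardless of the input order.
Total comparisons: 5 + 4 + 3 + 2 + 1 = 15


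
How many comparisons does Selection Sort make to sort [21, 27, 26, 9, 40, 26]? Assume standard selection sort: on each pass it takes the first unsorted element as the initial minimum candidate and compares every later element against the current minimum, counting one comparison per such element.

Pass 1: scan indices 1..5 for the minimum = 5 comparison(s); min is 9, place at index 0 -> [9, 27, 26, 21, 40, 26]
Pass 2: scan indices 2..5 for the minimum = 4 comparison(s); min is 21, place at index 1 -> [9, 21, 26, 27, 40, 26]
Pass 3: scan indices 3..5 for the minimum = 3 comparison(s); min is 26, place at index 2 -> [9, 21, 26, 27, 40, 26]
Pass 4: scan indices 4..5 for the minimum = 2 comparison(s); min is 26, place at index 3 -> [9, 21, 26, 26, 40, 27]
Pass 5: scan indices 5..5 for the minimum = 1 comparison(s); min is 27, place at index 4 -> [9, 21, 26, 26, 27, 40]
Selection sort always scans the whole unsorted suffix, so the count is (n-1) + (n-2) + ... + 1 = n(n-1)/2 = 6*5/2 = 15 regardless of the input order.
Total comparisons: 5 + 4 + 3 + 2 + 1 = 15


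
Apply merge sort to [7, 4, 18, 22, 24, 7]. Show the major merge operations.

Divide and conquer:
  Merge [4] + [18] -> [4, 18]
  Merge [7] + [4, 18] -> [4, 7, 18]
  Merge [24] + [7] -> [7, 24]
  Merge [22] + [7, 24] -> [7, 22, 24]
  Merge [4, 7, 18] + [7, 22, 24] -> [4, 7, 7, 18, 22, 24]


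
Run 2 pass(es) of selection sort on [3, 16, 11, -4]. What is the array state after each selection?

Pass 1: Select minimum -4 at index 3, swap -> [-4, 16, 11, 3]
Pass 2: Select minimum 3 at index 3, swap -> [-4, 3, 11, 16]


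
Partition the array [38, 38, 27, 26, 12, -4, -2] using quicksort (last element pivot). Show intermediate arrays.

Partition 1: pivot=-2 at index 1 -> [-4, -2, 27, 26, 12, 38, 38]
Partition 2: pivot=38 at index 6 -> [-4, -2, 27, 26, 12, 38, 38]
Partition 3: pivot=38 at index 5 -> [-4, -2, 27, 26, 12, 38, 38]
Partition 4: pivot=12 at index 2 -> [-4, -2, 12, 26, 27, 38, 38]
Partition 5: pivot=27 at index 4 -> [-4, -2, 12, 26, 27, 38, 38]


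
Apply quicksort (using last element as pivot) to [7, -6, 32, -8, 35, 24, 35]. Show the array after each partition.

Partition 1: pivot=35 at index 6 -> [7, -6, 32, -8, 35, 24, 35]
Partition 2: pivot=24 at index 3 -> [7, -6, -8, 24, 35, 32, 35]
Partition 3: pivot=-8 at index 0 -> [-8, -6, 7, 24, 35, 32, 35]
Partition 4: pivot=7 at index 2 -> [-8, -6, 7, 24, 35, 32, 35]
Partition 5: pivot=32 at index 4 -> [-8, -6, 7, 24, 32, 35, 35]


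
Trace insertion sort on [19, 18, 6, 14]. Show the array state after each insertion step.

First element 19 is already 'sorted'
Insert 18: shifted 1 elements -> [18, 19, 6, 14]
Insert 6: shifted 2 elements -> [6, 18, 19, 14]
Insert 14: shifted 2 elements -> [6, 14, 18, 19]


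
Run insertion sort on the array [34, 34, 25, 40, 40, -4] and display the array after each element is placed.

First element 34 is already 'sorted'
Insert 34: shifted 0 elements -> [34, 34, 25, 40, 40, -4]
Insert 25: shifted 2 elements -> [25, 34, 34, 40, 40, -4]
Insert 40: shifted 0 elements -> [25, 34, 34, 40, 40, -4]
Insert 40: shifted 0 elements -> [25, 34, 34, 40, 40, -4]
Insert -4: shifted 5 elements -> [-4, 25, 34, 34, 40, 40]


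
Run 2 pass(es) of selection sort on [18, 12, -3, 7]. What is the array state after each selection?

Pass 1: Select minimum -3 at index 2, swap -> [-3, 12, 18, 7]
Pass 2: Select minimum 7 at index 3, swap -> [-3, 7, 18, 12]


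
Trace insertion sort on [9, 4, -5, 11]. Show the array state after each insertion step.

First element 9 is already 'sorted'
Insert 4: shifted 1 elements -> [4, 9, -5, 11]
Insert -5: shifted 2 elements -> [-5, 4, 9, 11]
Insert 11: shifted 0 elements -> [-5, 4, 9, 11]


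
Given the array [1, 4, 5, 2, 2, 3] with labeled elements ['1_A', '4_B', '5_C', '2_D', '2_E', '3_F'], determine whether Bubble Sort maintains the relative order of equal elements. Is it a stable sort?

Trace Bubble Sort on the labeled array (the key is the number; the letter only tracks identity):
  After pass 1: [1_A, 4_B, 2_D, 2_E, 3_F, 5_C]
  After pass 2: [1_A, 2_D, 2_E, 3_F, 4_B, 5_C]
  After pass 3: [1_A, 2_D, 2_E, 3_F, 4_B, 5_C] (no swaps, done)
Final order: [1_A, 2_D, 2_E, 3_F, 4_B, 5_C]
Equal keys:
  value 2: originally 2_D, 2_E; after sorting 2_D, 2_E -> order preserved
All equal keys kept their original relative order. Bubble Sort is stable: it only swaps adjacent elements when the left one is strictly greater, so equal keys never move past each other.
Answer: Stable


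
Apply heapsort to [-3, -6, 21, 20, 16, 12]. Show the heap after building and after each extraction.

Build heap: [21, 20, 12, -6, 16, -3]
Extract 21: [20, 16, 12, -6, -3, 21]
Extract 20: [16, -3, 12, -6, 20, 21]
Extract 16: [12, -3, -6, 16, 20, 21]
Extract 12: [-3, -6, 12, 16, 20, 21]
Extract -3: [-6, -3, 12, 16, 20, 21]


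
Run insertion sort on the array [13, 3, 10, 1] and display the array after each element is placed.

First element 13 is already 'sorted'
Insert 3: shifted 1 elements -> [3, 13, 10, 1]
Insert 10: shifted 1 elements -> [3, 10, 13, 1]
Insert 1: shifted 3 elements -> [1, 3, 10, 13]


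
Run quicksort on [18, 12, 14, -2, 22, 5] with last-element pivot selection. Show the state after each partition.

Partition 1: pivot=5 at index 1 -> [-2, 5, 14, 18, 22, 12]
Partition 2: pivot=12 at index 2 -> [-2, 5, 12, 18, 22, 14]
Partition 3: pivot=14 at index 3 -> [-2, 5, 12, 14, 22, 18]
Partition 4: pivot=18 at index 4 -> [-2, 5, 12, 14, 18, 22]


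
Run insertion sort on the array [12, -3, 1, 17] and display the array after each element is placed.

First element 12 is already 'sorted'
Insert -3: shifted 1 elements -> [-3, 12, 1, 17]
Insert 1: shifted 1 elements -> [-3, 1, 12, 17]
Insert 17: shifted 0 elements -> [-3, 1, 12, 17]


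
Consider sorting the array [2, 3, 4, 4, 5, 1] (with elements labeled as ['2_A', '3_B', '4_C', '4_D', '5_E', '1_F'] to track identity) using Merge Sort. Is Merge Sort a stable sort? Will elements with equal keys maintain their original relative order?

Trace Merge Sort on the labeled array (the key is the number; the letter only tracks identity):
  Merge [3_B] + [4_C] -> [3_B, 4_C]
  Merge [2_A] + [3_B, 4_C] -> [2_A, 3_B, 4_C]
  Merge [5_E] + [1_F] -> [1_F, 5_E]
  Merge [4_D] + [1_F, 5_E] -> [1_F, 4_D, 5_E]
  Merge [2_A, 3_B, 4_C] + [1_F, 4_D, 5_E] -> [1_F, 2_A, 3_B, 4_C, 4_D, 5_E]
Final order: [1_F, 2_A, 3_B, 4_C, 4_D, 5_E]
Equal keys:
  value 4: originally 4_C, 4_D; after sorting 4_C, 4_D -> order preserved
All equal keys kept their original relative order. Merge Sort is stable: when the heads of the two halves are equal the merge takes from the left half first.
Answer: Stable


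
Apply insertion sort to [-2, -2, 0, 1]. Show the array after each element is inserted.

First element -2 is already 'sorted'
Insert -2: shifted 0 elements -> [-2, -2, 0, 1]
Insert 0: shifted 0 elements -> [-2, -2, 0, 1]
Insert 1: shifted 0 elements -> [-2, -2, 0, 1]


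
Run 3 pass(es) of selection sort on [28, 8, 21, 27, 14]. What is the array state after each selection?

Pass 1: Select minimum 8 at index 1, swap -> [8, 28, 21, 27, 14]
Pass 2: Select minimum 14 at index 4, swap -> [8, 14, 21, 27, 28]
Pass 3: Select minimum 21 at index 2, swap -> [8, 14, 21, 27, 28]


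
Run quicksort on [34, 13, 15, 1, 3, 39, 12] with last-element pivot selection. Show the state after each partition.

Partition 1: pivot=12 at index 2 -> [1, 3, 12, 34, 13, 39, 15]
Partition 2: pivot=3 at index 1 -> [1, 3, 12, 34, 13, 39, 15]
Partition 3: pivot=15 at index 4 -> [1, 3, 12, 13, 15, 39, 34]
Partition 4: pivot=34 at index 5 -> [1, 3, 12, 13, 15, 34, 39]


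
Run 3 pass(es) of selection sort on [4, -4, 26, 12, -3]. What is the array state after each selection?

Pass 1: Select minimum -4 at index 1, swap -> [-4, 4, 26, 12, -3]
Pass 2: Select minimum -3 at index 4, swap -> [-4, -3, 26, 12, 4]
Pass 3: Select minimum 4 at index 4, swap -> [-4, -3, 4, 12, 26]


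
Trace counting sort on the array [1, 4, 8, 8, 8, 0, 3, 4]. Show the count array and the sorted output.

Count array: [1, 1, 0, 1, 2, 0, 0, 0, 3]
(count[i] = number of elements equal to i)
Cumulative count: [1, 2, 2, 3, 5, 5, 5, 5, 8]
Sorted: [0, 1, 3, 4, 4, 8, 8, 8]


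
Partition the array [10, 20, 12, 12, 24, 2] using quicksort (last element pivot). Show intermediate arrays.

Partition 1: pivot=2 at index 0 -> [2, 20, 12, 12, 24, 10]
Partition 2: pivot=10 at index 1 -> [2, 10, 12, 12, 24, 20]
Partition 3: pivot=20 at index 4 -> [2, 10, 12, 12, 20, 24]
Partition 4: pivot=12 at index 3 -> [2, 10, 12, 12, 20, 24]


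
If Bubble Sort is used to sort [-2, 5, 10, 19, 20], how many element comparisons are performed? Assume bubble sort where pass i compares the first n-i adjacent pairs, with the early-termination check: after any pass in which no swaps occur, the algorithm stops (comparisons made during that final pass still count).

Pass 1: compare adjacent pairs (0,1)..(3,4) = 4 comparison(s), 0 swap(s) -> [-2, 5, 10, 19, 20]
No swaps in this pass, so bubble sort stops here.
Total comparisons: 4 = 4


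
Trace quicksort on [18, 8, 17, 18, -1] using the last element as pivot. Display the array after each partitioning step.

Partition 1: pivot=-1 at index 0 -> [-1, 8, 17, 18, 18]
Partition 2: pivot=18 at index 4 -> [-1, 8, 17, 18, 18]
Partition 3: pivot=18 at index 3 -> [-1, 8, 17, 18, 18]
Partition 4: pivot=17 at index 2 -> [-1, 8, 17, 18, 18]


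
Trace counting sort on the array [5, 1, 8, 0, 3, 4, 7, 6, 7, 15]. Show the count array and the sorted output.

Count array: [1, 1, 0, 1, 1, 1, 1, 2, 1, 0, 0, 0, 0, 0, 0, 1]
(count[i] = number of elements equal to i)
Cumulative count: [1, 2, 2, 3, 4, 5, 6, 8, 9, 9, 9, 9, 9, 9, 9, 10]
Sorted: [0, 1, 3, 4, 5, 6, 7, 7, 8, 15]


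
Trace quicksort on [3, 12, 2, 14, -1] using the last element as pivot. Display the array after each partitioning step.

Partition 1: pivot=-1 at index 0 -> [-1, 12, 2, 14, 3]
Partition 2: pivot=3 at index 2 -> [-1, 2, 3, 14, 12]
Partition 3: pivot=12 at index 3 -> [-1, 2, 3, 12, 14]


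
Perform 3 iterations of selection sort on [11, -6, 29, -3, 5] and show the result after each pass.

Pass 1: Select minimum -6 at index 1, swap -> [-6, 11, 29, -3, 5]
Pass 2: Select minimum -3 at index 3, swap -> [-6, -3, 29, 11, 5]
Pass 3: Select minimum 5 at index 4, swap -> [-6, -3, 5, 11, 29]


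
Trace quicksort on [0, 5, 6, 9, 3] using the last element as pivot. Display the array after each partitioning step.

Partition 1: pivot=3 at index 1 -> [0, 3, 6, 9, 5]
Partition 2: pivot=5 at index 2 -> [0, 3, 5, 9, 6]
Partition 3: pivot=6 at index 3 -> [0, 3, 5, 6, 9]


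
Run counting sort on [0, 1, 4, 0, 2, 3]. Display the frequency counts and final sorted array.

Count array: [2, 1, 1, 1, 1]
(count[i] = number of elements equal to i)
Cumulative count: [2, 3, 4, 5, 6]
Sorted: [0, 0, 1, 2, 3, 4]


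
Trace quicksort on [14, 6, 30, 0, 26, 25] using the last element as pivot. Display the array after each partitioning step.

Partition 1: pivot=25 at index 3 -> [14, 6, 0, 25, 26, 30]
Partition 2: pivot=0 at index 0 -> [0, 6, 14, 25, 26, 30]
Partition 3: pivot=14 at index 2 -> [0, 6, 14, 25, 26, 30]
Partition 4: pivot=30 at index 5 -> [0, 6, 14, 25, 26, 30]


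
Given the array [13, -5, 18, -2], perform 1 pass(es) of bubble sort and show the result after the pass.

After pass 1: [-5, 13, -2, 18] (2 swaps)
Total swaps: 2


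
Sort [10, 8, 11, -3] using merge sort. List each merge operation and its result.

Divide and conquer:
  Merge [10] + [8] -> [8, 10]
  Merge [11] + [-3] -> [-3, 11]
  Merge [8, 10] + [-3, 11] -> [-3, 8, 10, 11]


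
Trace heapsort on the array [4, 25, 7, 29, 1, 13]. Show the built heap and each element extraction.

Build heap: [29, 25, 13, 4, 1, 7]
Extract 29: [25, 7, 13, 4, 1, 29]
Extract 25: [13, 7, 1, 4, 25, 29]
Extract 13: [7, 4, 1, 13, 25, 29]
Extract 7: [4, 1, 7, 13, 25, 29]
Extract 4: [1, 4, 7, 13, 25, 29]


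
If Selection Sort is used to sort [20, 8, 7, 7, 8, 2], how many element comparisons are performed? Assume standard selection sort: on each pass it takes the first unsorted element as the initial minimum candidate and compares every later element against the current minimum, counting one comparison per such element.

Pass 1: scan indices 1..5 for the minimum = 5 comparison(s); min is 2, place at index 0 -> [2, 8, 7, 7, 8, 20]
Pass 2: scan indices 2..5 for the minimum = 4 comparison(s); min is 7, place at index 1 -> [2, 7, 8, 7, 8, 20]
Pass 3: scan indices 3..5 for the minimum = 3 comparison(s); min is 7, place at index 2 -> [2, 7, 7, 8, 8, 20]
Pass 4: scan indices 4..5 for the minimum = 2 comparison(s); min is 8, place at index 3 -> [2, 7, 7, 8, 8, 20]
Pass 5: scan indices 5..5 for the minimum = 1 comparison(s); min is 8, place at index 4 -> [2, 7, 7, 8, 8, 20]
Selection sort always scans the whole unsorted suffix, so the count is (n-1) + (n-2) + ... + 1 = n(n-1)/2 = 6*5/2 = 15 regardless of the input order.
Total comparisons: 5 + 4 + 3 + 2 + 1 = 15


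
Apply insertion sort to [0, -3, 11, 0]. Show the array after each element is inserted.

First element 0 is already 'sorted'
Insert -3: shifted 1 elements -> [-3, 0, 11, 0]
Insert 11: shifted 0 elements -> [-3, 0, 11, 0]
Insert 0: shifted 1 elements -> [-3, 0, 0, 11]


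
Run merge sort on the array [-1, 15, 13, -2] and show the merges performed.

Divide and conquer:
  Merge [-1] + [15] -> [-1, 15]
  Merge [13] + [-2] -> [-2, 13]
  Merge [-1, 15] + [-2, 13] -> [-2, -1, 13, 15]


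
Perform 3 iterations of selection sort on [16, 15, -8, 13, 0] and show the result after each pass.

Pass 1: Select minimum -8 at index 2, swap -> [-8, 15, 16, 13, 0]
Pass 2: Select minimum 0 at index 4, swap -> [-8, 0, 16, 13, 15]
Pass 3: Select minimum 13 at index 3, swap -> [-8, 0, 13, 16, 15]


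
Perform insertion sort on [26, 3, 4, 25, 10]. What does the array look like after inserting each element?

First element 26 is already 'sorted'
Insert 3: shifted 1 elements -> [3, 26, 4, 25, 10]
Insert 4: shifted 1 elements -> [3, 4, 26, 25, 10]
Insert 25: shifted 1 elements -> [3, 4, 25, 26, 10]
Insert 10: shifted 2 elements -> [3, 4, 10, 25, 26]


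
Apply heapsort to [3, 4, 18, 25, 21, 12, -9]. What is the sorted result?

Build heap: [25, 21, 18, 4, 3, 12, -9]
Extract 25: [21, 4, 18, -9, 3, 12, 25]
Extract 21: [18, 4, 12, -9, 3, 21, 25]
Extract 18: [12, 4, 3, -9, 18, 21, 25]
Extract 12: [4, -9, 3, 12, 18, 21, 25]
Extract 4: [3, -9, 4, 12, 18, 21, 25]
Extract 3: [-9, 3, 4, 12, 18, 21, 25]


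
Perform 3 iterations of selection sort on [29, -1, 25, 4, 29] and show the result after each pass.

Pass 1: Select minimum -1 at index 1, swap -> [-1, 29, 25, 4, 29]
Pass 2: Select minimum 4 at index 3, swap -> [-1, 4, 25, 29, 29]
Pass 3: Select minimum 25 at index 2, swap -> [-1, 4, 25, 29, 29]


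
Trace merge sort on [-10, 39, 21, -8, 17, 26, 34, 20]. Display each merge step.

Divide and conquer:
  Merge [-10] + [39] -> [-10, 39]
  Merge [21] + [-8] -> [-8, 21]
  Merge [-10, 39] + [-8, 21] -> [-10, -8, 21, 39]
  Merge [17] + [26] -> [17, 26]
  Merge [34] + [20] -> [20, 34]
  Merge [17, 26] + [20, 34] -> [17, 20, 26, 34]
  Merge [-10, -8, 21, 39] + [17, 20, 26, 34] -> [-10, -8, 17, 20, 21, 26, 34, 39]


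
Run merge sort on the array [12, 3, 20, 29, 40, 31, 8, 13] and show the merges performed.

Divide and conquer:
  Merge [12] + [3] -> [3, 12]
  Merge [20] + [29] -> [20, 29]
  Merge [3, 12] + [20, 29] -> [3, 12, 20, 29]
  Merge [40] + [31] -> [31, 40]
  Merge [8] + [13] -> [8, 13]
  Merge [31, 40] + [8, 13] -> [8, 13, 31, 40]
  Merge [3, 12, 20, 29] + [8, 13, 31, 40] -> [3, 8, 12, 13, 20, 29, 31, 40]


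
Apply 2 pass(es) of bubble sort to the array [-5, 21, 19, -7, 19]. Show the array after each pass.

After pass 1: [-5, 19, -7, 19, 21] (3 swaps)
After pass 2: [-5, -7, 19, 19, 21] (1 swaps)
Total swaps: 4


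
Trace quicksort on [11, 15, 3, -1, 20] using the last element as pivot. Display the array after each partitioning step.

Partition 1: pivot=20 at index 4 -> [11, 15, 3, -1, 20]
Partition 2: pivot=-1 at index 0 -> [-1, 15, 3, 11, 20]
Partition 3: pivot=11 at index 2 -> [-1, 3, 11, 15, 20]


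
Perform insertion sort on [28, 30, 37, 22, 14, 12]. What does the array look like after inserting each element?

First element 28 is already 'sorted'
Insert 30: shifted 0 elements -> [28, 30, 37, 22, 14, 12]
Insert 37: shifted 0 elements -> [28, 30, 37, 22, 14, 12]
Insert 22: shifted 3 elements -> [22, 28, 30, 37, 14, 12]
Insert 14: shifted 4 elements -> [14, 22, 28, 30, 37, 12]
Insert 12: shifted 5 elements -> [12, 14, 22, 28, 30, 37]


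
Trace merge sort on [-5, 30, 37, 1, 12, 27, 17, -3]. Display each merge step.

Divide and conquer:
  Merge [-5] + [30] -> [-5, 30]
  Merge [37] + [1] -> [1, 37]
  Merge [-5, 30] + [1, 37] -> [-5, 1, 30, 37]
  Merge [12] + [27] -> [12, 27]
  Merge [17] + [-3] -> [-3, 17]
  Merge [12, 27] + [-3, 17] -> [-3, 12, 17, 27]
  Merge [-5, 1, 30, 37] + [-3, 12, 17, 27] -> [-5, -3, 1, 12, 17, 27, 30, 37]


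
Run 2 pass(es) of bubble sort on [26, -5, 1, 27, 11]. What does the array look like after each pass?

After pass 1: [-5, 1, 26, 11, 27] (3 swaps)
After pass 2: [-5, 1, 11, 26, 27] (1 swaps)
Total swaps: 4


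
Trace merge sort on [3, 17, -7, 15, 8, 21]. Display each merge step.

Divide and conquer:
  Merge [17] + [-7] -> [-7, 17]
  Merge [3] + [-7, 17] -> [-7, 3, 17]
  Merge [8] + [21] -> [8, 21]
  Merge [15] + [8, 21] -> [8, 15, 21]
  Merge [-7, 3, 17] + [8, 15, 21] -> [-7, 3, 8, 15, 17, 21]


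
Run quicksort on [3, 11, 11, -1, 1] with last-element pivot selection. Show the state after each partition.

Partition 1: pivot=1 at index 1 -> [-1, 1, 11, 3, 11]
Partition 2: pivot=11 at index 4 -> [-1, 1, 11, 3, 11]
Partition 3: pivot=3 at index 2 -> [-1, 1, 3, 11, 11]


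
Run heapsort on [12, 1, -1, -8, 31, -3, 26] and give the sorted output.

Build heap: [31, 12, 26, -8, 1, -3, -1]
Extract 31: [26, 12, -1, -8, 1, -3, 31]
Extract 26: [12, 1, -1, -8, -3, 26, 31]
Extract 12: [1, -3, -1, -8, 12, 26, 31]
Extract 1: [-1, -3, -8, 1, 12, 26, 31]
Extract -1: [-3, -8, -1, 1, 12, 26, 31]
Extract -3: [-8, -3, -1, 1, 12, 26, 31]


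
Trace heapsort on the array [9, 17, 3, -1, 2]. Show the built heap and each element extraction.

Build heap: [17, 9, 3, -1, 2]
Extract 17: [9, 2, 3, -1, 17]
Extract 9: [3, 2, -1, 9, 17]
Extract 3: [2, -1, 3, 9, 17]
Extract 2: [-1, 2, 3, 9, 17]


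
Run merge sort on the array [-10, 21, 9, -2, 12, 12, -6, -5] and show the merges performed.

Divide and conquer:
  Merge [-10] + [21] -> [-10, 21]
  Merge [9] + [-2] -> [-2, 9]
  Merge [-10, 21] + [-2, 9] -> [-10, -2, 9, 21]
  Merge [12] + [12] -> [12, 12]
  Merge [-6] + [-5] -> [-6, -5]
  Merge [12, 12] + [-6, -5] -> [-6, -5, 12, 12]
  Merge [-10, -2, 9, 21] + [-6, -5, 12, 12] -> [-10, -6, -5, -2, 9, 12, 12, 21]


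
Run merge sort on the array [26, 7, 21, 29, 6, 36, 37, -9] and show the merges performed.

Divide and conquer:
  Merge [26] + [7] -> [7, 26]
  Merge [21] + [29] -> [21, 29]
  Merge [7, 26] + [21, 29] -> [7, 21, 26, 29]
  Merge [6] + [36] -> [6, 36]
  Merge [37] + [-9] -> [-9, 37]
  Merge [6, 36] + [-9, 37] -> [-9, 6, 36, 37]
  Merge [7, 21, 26, 29] + [-9, 6, 36, 37] -> [-9, 6, 7, 21, 26, 29, 36, 37]


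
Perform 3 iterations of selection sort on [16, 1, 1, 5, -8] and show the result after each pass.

Pass 1: Select minimum -8 at index 4, swap -> [-8, 1, 1, 5, 16]
Pass 2: Select minimum 1 at index 1, swap -> [-8, 1, 1, 5, 16]
Pass 3: Select minimum 1 at index 2, swap -> [-8, 1, 1, 5, 16]


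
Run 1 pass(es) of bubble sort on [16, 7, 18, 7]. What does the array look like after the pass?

After pass 1: [7, 16, 7, 18] (2 swaps)
Total swaps: 2


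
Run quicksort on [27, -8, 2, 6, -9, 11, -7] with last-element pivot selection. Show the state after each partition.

Partition 1: pivot=-7 at index 2 -> [-8, -9, -7, 6, 27, 11, 2]
Partition 2: pivot=-9 at index 0 -> [-9, -8, -7, 6, 27, 11, 2]
Partition 3: pivot=2 at index 3 -> [-9, -8, -7, 2, 27, 11, 6]
Partition 4: pivot=6 at index 4 -> [-9, -8, -7, 2, 6, 11, 27]
Partition 5: pivot=27 at index 6 -> [-9, -8, -7, 2, 6, 11, 27]


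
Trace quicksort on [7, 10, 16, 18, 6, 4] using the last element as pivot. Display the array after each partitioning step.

Partition 1: pivot=4 at index 0 -> [4, 10, 16, 18, 6, 7]
Partition 2: pivot=7 at index 2 -> [4, 6, 7, 18, 10, 16]
Partition 3: pivot=16 at index 4 -> [4, 6, 7, 10, 16, 18]


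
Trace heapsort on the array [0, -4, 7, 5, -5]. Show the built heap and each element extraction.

Build heap: [7, 5, 0, -4, -5]
Extract 7: [5, -4, 0, -5, 7]
Extract 5: [0, -4, -5, 5, 7]
Extract 0: [-4, -5, 0, 5, 7]
Extract -4: [-5, -4, 0, 5, 7]


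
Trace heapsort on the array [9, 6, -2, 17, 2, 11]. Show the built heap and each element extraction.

Build heap: [17, 9, 11, 6, 2, -2]
Extract 17: [11, 9, -2, 6, 2, 17]
Extract 11: [9, 6, -2, 2, 11, 17]
Extract 9: [6, 2, -2, 9, 11, 17]
Extract 6: [2, -2, 6, 9, 11, 17]
Extract 2: [-2, 2, 6, 9, 11, 17]


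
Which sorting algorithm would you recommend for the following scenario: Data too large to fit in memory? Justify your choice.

Best choice: External merge sort
Reason: Minimizes disk I/O by sequential reads/writes


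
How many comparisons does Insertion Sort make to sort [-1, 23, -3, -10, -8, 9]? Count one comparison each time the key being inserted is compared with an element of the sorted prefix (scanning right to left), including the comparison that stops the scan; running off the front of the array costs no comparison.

Insert 23: -1 <= 23 (stop) = 1 comparison(s) -> [-1, 23, -3, -10, -8, 9]
Insert -3: 23 > -3 (shift), -1 > -3 (shift), reached front = 2 comparison(s) -> [-3, -1, 23, -10, -8, 9]
Insert -10: 23 > -10 (shift), -1 > -10 (shift), -3 > -10 (shift), reached front = 3 comparison(s) -> [-10, -3, -1, 23, -8, 9]
Insert -8: 23 > -8 (shift), -1 > -8 (shift), -3 > -8 (shift), -10 <= -8 (stop) = 4 comparison(s) -> [-10, -8, -3, -1, 23, 9]
Insert 9: 23 > 9 (shift), -1 <= 9 (stop) = 2 comparison(s) -> [-10, -8, -3, -1, 9, 23]
Total comparisons: 1 + 2 + 3 + 4 + 2 = 12


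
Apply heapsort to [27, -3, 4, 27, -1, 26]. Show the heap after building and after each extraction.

Build heap: [27, 27, 26, -3, -1, 4]
Extract 27: [27, 4, 26, -3, -1, 27]
Extract 27: [26, 4, -1, -3, 27, 27]
Extract 26: [4, -3, -1, 26, 27, 27]
Extract 4: [-1, -3, 4, 26, 27, 27]
Extract -1: [-3, -1, 4, 26, 27, 27]


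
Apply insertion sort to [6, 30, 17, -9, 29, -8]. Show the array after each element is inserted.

First element 6 is already 'sorted'
Insert 30: shifted 0 elements -> [6, 30, 17, -9, 29, -8]
Insert 17: shifted 1 elements -> [6, 17, 30, -9, 29, -8]
Insert -9: shifted 3 elements -> [-9, 6, 17, 30, 29, -8]
Insert 29: shifted 1 elements -> [-9, 6, 17, 29, 30, -8]
Insert -8: shifted 4 elements -> [-9, -8, 6, 17, 29, 30]


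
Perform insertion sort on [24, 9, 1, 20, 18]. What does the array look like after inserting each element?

First element 24 is already 'sorted'
Insert 9: shifted 1 elements -> [9, 24, 1, 20, 18]
Insert 1: shifted 2 elements -> [1, 9, 24, 20, 18]
Insert 20: shifted 1 elements -> [1, 9, 20, 24, 18]
Insert 18: shifted 2 elements -> [1, 9, 18, 20, 24]


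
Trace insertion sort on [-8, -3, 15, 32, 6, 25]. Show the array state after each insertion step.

First element -8 is already 'sorted'
Insert -3: shifted 0 elements -> [-8, -3, 15, 32, 6, 25]
Insert 15: shifted 0 elements -> [-8, -3, 15, 32, 6, 25]
Insert 32: shifted 0 elements -> [-8, -3, 15, 32, 6, 25]
Insert 6: shifted 2 elements -> [-8, -3, 6, 15, 32, 25]
Insert 25: shifted 1 elements -> [-8, -3, 6, 15, 25, 32]


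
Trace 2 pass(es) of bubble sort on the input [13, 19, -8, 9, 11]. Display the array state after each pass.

After pass 1: [13, -8, 9, 11, 19] (3 swaps)
After pass 2: [-8, 9, 11, 13, 19] (3 swaps)
Total swaps: 6


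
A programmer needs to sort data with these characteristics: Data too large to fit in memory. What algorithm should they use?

Best choice: External merge sort
Reason: Minimizes disk I/O by sequential reads/writes


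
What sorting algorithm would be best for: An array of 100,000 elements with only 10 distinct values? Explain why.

Best choice: 3-way quicksort or Counting sort
Reason: 3-way (Dutch national flag) partitioning groups every copy of the pivot together, so with only d=10 distinct keys quicksort finishes in O(n log d) expected time, which is effectively linear; counting sort runs in O(n + k) where k is the size of the key range (not the number of distinct values), so it is linear when the 10 values are integers drawn from a small known range
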